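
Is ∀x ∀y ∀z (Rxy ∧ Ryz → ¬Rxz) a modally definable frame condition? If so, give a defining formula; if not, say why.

If a class were modally definable it would be closed under surjective bounded morphisms (Goldblatt–Thomason).
The 7-cycle (worlds w0,w1,w2,w3,w4,w5,w6 with w0→w1→w2→w3→w4→w5→w6→w0) is intransitive. Mapping every world to a single reflexive point • is a surjective bounded morphism; the reflexive point is not intransitive (R••∧R•• but R••).
So no modal formula (or set of formulas) defines exactly the intransitive frames.

No — not modally definable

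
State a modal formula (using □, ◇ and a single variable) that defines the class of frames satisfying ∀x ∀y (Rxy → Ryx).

The condition is symmetry. The B schema r → □◇r defines it.

r → □◇r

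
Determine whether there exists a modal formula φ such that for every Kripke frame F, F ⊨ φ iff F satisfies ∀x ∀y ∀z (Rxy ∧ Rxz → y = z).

Definable; ◇p → □p defines it

Yes: it is partial functionality, defined by the CD schema ◇p → □p.
Suppose ◇p→□p is valid. Take Rxy, Rxz and set V(p)={y}. Then ◇p at x, so □p at x, so p at z, i.e. z=y.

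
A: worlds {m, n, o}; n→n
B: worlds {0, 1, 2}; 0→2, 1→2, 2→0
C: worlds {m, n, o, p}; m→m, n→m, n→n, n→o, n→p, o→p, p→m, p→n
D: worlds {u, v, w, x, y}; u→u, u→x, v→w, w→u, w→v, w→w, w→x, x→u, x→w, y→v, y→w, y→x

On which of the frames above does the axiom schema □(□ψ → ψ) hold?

A

Frame correspondent (Sahlqvist): ∀x ∀y (Rxy → Ryy) — i.e. shift-reflexivity.
A: holds.
B: fails — R12 but not R22.
C: fails — Rop but not Rpp.
D: fails — Ryx but not Rxx.
Valid on: A.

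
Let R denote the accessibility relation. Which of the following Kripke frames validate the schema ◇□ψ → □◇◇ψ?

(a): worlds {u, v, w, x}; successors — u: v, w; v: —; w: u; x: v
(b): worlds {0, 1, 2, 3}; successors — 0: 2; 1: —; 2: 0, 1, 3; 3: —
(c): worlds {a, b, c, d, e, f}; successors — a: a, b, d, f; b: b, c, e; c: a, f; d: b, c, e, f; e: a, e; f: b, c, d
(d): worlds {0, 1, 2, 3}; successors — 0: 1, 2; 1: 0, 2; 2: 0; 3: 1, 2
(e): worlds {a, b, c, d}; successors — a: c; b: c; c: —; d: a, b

(c)

The schema corresponds to a generalized confluence (Geach) condition: ∀x ∀y ∀z ((xRy ∧ xRz) → ∃w (yRw ∧ zR²w)).
(a): fails — uRv, uRv but no t with vRt and vR²t.
(b): fails — 0R2, 0R2 but no w with 2Rw and 2R²w.
(c): holds.
(d): fails — 0R2, 0R2 but no w with 2Rw and 2R²w.
(e): fails — aRc, aRc but no w with cRw and cR²w.
Valid on: (c).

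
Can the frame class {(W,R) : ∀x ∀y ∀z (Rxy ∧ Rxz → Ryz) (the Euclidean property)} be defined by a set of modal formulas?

Yes, by ◇q → □◇q

Yes: it is the Euclidean property, defined by the 5 schema ◇q → □◇q.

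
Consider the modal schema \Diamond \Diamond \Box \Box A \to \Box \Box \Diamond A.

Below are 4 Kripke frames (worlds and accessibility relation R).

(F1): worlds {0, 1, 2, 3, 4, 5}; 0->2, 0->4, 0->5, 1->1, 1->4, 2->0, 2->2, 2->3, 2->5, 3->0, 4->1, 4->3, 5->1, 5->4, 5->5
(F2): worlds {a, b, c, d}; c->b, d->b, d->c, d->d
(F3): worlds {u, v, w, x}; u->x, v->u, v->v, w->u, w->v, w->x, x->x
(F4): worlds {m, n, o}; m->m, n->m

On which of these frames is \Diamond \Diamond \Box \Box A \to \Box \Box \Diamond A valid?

Frame correspondent (Sahlqvist): \forall x \forall y \forall z ((x R^2 y \wedge x R^2 z) \to \exists w (y R^2 w \wedge zRw)) — i.e. a generalized confluence (Geach) condition.
(F1): fails — 0R²1, 0R²3 but no w with 1R²w and 3Rw.
(F2): fails — dR²b, dR²b but no w with bR²w and bRw.
(F3): fails — vR²u, vR²v but no t with uR²t and vRt.
(F4): holds.

(F4)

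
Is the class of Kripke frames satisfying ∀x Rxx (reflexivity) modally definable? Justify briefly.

Yes: it is reflexivity, defined by the T schema □p → p.

Yes — defined by □p → p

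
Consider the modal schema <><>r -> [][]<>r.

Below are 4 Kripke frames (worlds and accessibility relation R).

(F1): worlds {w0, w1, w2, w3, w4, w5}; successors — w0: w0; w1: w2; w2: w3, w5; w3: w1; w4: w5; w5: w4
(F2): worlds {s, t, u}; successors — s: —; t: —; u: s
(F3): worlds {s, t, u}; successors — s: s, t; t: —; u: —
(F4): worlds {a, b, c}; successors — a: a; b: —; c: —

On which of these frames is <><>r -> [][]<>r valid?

This is the axiom for a generalized confluence (Geach) condition; its first-order frame correspondent is forall x forall y forall z ((x R^2 y & x R^2 z) -> exists w (y = w & zRw)).
(F1): fails — w1R²w3, w1R²w3 but no w with w3=w and w3Rw.
(F2): satisfies the condition.
(F3): fails — sR²s, sR²t but no w with s=w and tRw.
(F4): satisfies the condition.
Valid on: (F2), (F4).

(F2), (F4)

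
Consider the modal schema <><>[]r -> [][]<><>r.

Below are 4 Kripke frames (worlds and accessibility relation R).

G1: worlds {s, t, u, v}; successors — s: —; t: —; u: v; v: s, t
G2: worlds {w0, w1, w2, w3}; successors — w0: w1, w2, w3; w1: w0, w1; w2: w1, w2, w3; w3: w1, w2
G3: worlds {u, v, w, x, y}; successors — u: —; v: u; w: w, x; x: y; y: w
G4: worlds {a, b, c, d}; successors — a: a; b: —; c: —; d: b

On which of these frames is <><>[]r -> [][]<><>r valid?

G2, G4

The schema corresponds to a generalized confluence (Geach) condition: forall x forall y forall z ((x R^2 y & x R^2 z) -> exists w (yRw & z R^2 w)).
G1: fails — uR²s, uR²s but no w with sRw and sR²w.
G2: ✓.
G3: fails — wR²x, wR²x but no t with xRt and xR²t.
G4: ✓.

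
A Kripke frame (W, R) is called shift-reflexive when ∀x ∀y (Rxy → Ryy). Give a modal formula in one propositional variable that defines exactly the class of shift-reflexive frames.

A defining formula is □(□r → r) (the T□ axiom).

□(□r → r)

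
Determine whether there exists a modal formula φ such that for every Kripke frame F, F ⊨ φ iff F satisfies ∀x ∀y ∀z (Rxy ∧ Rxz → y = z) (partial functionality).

Yes: it is partial functionality, defined by the CD schema ◇r → □r.
Suppose ◇r→□r is valid. Take Rxy, Rxz and set V(r)={y}. Then ◇r at x, so □r at x, so r at z, i.e. z=y.

Definable; ◇r → □r defines it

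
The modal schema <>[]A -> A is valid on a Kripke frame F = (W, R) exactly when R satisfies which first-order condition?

Symmetry

This is a form of the B axiom.
It corresponds to symmetry: forall x forall y (Rxy -> Ryx).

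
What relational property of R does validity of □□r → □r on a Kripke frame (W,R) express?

This is the C4 axiom.
It corresponds to density: ∀x ∀y (Rxy → ∃z (Rxz ∧ Rzy)).

density: ∀x ∀y (Rxy → ∃z (Rxz ∧ Rzy))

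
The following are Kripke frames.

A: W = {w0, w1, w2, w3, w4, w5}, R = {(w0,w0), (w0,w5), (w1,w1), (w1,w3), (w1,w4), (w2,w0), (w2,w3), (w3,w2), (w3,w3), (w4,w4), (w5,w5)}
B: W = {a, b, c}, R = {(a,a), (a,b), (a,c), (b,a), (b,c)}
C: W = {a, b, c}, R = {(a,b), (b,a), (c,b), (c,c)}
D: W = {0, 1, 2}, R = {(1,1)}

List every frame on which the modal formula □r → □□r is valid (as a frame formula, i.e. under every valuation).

D

This is the axiom for transitivity; its first-order frame correspondent is ∀x ∀y ∀z (Rxy ∧ Ryz → Rxz).
A: fails — Rw3w2 and Rw2w0 but not Rw3w0.
B: fails — Rba and Rab but not Rbb.
C: fails — Rab and Rba but not Raa.
D: ✓.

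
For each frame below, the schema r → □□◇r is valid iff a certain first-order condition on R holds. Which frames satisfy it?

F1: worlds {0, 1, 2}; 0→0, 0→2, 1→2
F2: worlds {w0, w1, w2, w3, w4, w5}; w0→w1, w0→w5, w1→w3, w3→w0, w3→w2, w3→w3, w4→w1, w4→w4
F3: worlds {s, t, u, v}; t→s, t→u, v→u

This is the axiom for a generalized confluence (Geach) condition; its first-order frame correspondent is ∀x ∀z (xR²z → ∃w (x = w ∧ zRw)).
F1: fails — 0R²2 but no w with 0=w and 2Rw.
F2: fails — w1R²w2 but no w with w1=w and w2Rw.
F3: ✓.

F3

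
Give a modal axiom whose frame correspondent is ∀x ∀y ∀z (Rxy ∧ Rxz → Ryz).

◇r → □◇r

A defining formula is ◇r → □◇r (the 5 axiom).
Suppose ◇r→□◇r is valid. Take Rxy, Rxz and set V(r)={y}. Then ◇r at x, so □◇r at x, so ◇r at z, so some w with Rzw has r; w=y, i.e. Rzy. By symmetry of the argument, Ryz.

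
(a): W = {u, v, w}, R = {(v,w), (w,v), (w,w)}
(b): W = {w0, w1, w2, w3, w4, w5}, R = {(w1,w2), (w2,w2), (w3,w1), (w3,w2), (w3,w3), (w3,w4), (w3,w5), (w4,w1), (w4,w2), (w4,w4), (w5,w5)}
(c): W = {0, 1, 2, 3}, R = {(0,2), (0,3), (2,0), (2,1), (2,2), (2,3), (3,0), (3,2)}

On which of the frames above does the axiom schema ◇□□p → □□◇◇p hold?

This is the axiom for a generalized confluence (Geach) condition; its first-order frame correspondent is ∀x ∀y ∀z ((xRy ∧ xR²z) → ∃w (yR²w ∧ zR²w)).
(a): ✓.
(b): fails — w3Rw1, w3R²w5 but no w with w1R²w and w5R²w.
(c): fails — 0R2, 0R²1 but no w with 2R²w and 1R²w.
Valid on: (a).

(a)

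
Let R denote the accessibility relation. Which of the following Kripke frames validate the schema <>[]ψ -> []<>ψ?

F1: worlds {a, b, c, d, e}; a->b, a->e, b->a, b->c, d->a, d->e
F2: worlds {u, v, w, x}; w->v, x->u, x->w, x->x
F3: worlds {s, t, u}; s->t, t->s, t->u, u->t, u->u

F3

This is the axiom for convergence; its first-order frame correspondent is forall x forall y forall z (Rxy & Rxz -> exists w (Ryw & Rzw)).
F1: fails — Rab and Rae but b and e have no common successor.
F2: fails — Rwv and Rwv but v and v have no common successor.
F3: satisfies the condition.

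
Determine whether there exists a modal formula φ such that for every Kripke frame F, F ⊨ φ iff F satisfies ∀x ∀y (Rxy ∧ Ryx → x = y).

Not modally definable

Any modally definable frame class is closed under surjective bounded morphisms.
The 8-cycle (worlds 0,1,2,3,4,5,6,7 with 0→1→2→3→4→5→6→7→0) is antisymmetric. Sending even-indexed worlds to • and odd-indexed worlds to ∘ is a surjective bounded morphism onto the two-world frame with •↔∘, which is not antisymmetric.
So the class is not modally definable.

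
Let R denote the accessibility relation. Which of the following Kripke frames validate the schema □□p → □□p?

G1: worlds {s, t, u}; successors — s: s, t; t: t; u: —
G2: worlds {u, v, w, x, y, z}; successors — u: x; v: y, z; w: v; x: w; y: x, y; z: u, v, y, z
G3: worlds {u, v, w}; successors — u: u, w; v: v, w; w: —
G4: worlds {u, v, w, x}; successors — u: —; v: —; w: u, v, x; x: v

This is the axiom for a generalized confluence (Geach) condition; its first-order frame correspondent is ∀x ∀z (xR²z → ∃w (xR²w ∧ z = w)).
G1: condition met.
G2: condition met.
G3: condition met.
G4: condition met.

G1, G2, G3, G4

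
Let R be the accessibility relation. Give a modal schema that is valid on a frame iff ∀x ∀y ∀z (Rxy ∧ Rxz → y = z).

◇r → □r

The condition is partial functionality. The CD schema ◇r → □r defines it.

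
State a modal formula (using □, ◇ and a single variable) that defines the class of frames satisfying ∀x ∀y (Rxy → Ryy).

A defining formula is □(□ψ → ψ) (the T□ axiom).
Suppose □(□ψ→ψ) is valid. Take Rxy and set V(ψ)={w : Ryw}. Then at y, □ψ holds; since □(□ψ→ψ) at x, □ψ→ψ at y, so ψ at y, i.e. Ryy.

□(□ψ → ψ)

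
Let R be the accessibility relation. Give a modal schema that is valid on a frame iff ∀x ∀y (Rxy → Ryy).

□(□q → q)

A defining formula is □(□q → q) (the T□ axiom).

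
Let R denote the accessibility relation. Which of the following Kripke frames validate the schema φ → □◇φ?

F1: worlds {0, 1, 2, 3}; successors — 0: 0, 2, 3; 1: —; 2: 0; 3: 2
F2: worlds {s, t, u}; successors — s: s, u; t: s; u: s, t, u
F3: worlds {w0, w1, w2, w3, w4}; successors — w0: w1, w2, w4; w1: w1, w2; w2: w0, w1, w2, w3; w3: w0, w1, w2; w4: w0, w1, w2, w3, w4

none

This is the axiom for symmetry; its first-order frame correspondent is ∀x ∀y (Rxy → Ryx).
F1: fails — R32 but not R23.
F2: fails — Rut but not Rtu.
F3: fails — Rw3w1 but not Rw1w3.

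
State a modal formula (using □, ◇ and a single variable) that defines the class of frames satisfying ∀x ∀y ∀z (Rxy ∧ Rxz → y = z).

This is partial functionality; the standard corresponding axiom is CD: ◇r → □r.
Suppose ◇r→□r is valid. Take Rxy, Rxz and set V(r)={y}. Then ◇r at x, so □r at x, so r at z, i.e. z=y.

◇r → □r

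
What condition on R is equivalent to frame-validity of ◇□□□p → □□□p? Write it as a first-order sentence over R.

This is a Sahlqvist (Geach-type) schema ◇^1□^3p → □^3◇^0p.
Minimal-valuation argument: fix x; take any y with xR^1y and any z with xR^3z. Set V(p) to the set of worlds R-reachable from y in exactly 3 steps. Then □^3p holds at y, so the antecedent holds at x; validity forces ◇^0p at z, giving a w with zR^0w and yR^3w.
First-order correspondent: ∀x ∀y ∀z ((xRy ∧ xR³z) → ∃w (yR³w ∧ z = w)).

∀x ∀y ∀z ((xRy ∧ xR³z) → ∃w (yR³w ∧ z = w))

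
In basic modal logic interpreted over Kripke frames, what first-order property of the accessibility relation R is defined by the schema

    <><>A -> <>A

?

Equivalently (dual form): □A → □□A.
Suppose □A→□□A is valid. Take Rxy, Ryz and set V(A)={w : Rxw}. Then □A at x, so □□A at x, so □A at y, so A at z, i.e. Rxz.
Conversely, on a frame with transitivity the schema holds at every world under every valuation.
Frame condition: forall x forall y forall z (Rxy & Ryz -> Rxz).

Transitivity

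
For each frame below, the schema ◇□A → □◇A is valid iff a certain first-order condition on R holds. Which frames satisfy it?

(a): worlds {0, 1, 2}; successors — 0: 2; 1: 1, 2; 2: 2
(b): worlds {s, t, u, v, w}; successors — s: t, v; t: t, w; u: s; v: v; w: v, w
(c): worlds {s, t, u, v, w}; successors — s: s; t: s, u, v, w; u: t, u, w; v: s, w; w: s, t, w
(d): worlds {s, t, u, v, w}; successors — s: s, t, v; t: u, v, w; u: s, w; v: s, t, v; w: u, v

(a)

The schema corresponds to convergence: ∀x ∀y ∀z (Rxy ∧ Rxz → ∃w (Ryw ∧ Rzw)).
(a): ✓.
(b): fails — Rsv and Rst but v and t have no common successor.
(c): fails — Rts and Rtu but s and u have no common successor.
(d): fails — Rtw and Rtu but w and u have no common successor.
Valid on: (a).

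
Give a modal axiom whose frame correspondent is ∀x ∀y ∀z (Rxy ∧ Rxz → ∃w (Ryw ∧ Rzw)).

◇□s → □◇s

This is convergence; the standard corresponding axiom is .2: ◇□s → □◇s.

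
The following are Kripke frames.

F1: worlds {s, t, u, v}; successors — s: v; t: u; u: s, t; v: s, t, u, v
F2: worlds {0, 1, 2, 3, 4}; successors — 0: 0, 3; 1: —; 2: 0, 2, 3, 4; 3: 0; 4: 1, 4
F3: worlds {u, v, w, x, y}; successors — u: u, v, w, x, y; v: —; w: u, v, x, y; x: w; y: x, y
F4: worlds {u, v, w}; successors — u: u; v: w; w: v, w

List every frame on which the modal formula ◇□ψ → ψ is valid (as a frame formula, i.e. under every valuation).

This is the axiom for a generalized confluence (Geach) condition; its first-order frame correspondent is ∀x ∀y (xRy → ∃w (yRw ∧ x = w)).
F1: fails — uRs but no w with sRw and u=w.
F2: fails — 2R0 but no w with 0Rw and 2=w.
F3: fails — uRv but no t with vRt and u=t.
F4: satisfies the condition.
Valid on: F4.

F4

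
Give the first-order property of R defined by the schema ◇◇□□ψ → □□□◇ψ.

This is a Sahlqvist (Geach-type) schema ◇^2□^2ψ → □^3◇^1ψ.
First-order correspondent: ∀x ∀y ∀z ((xR²y ∧ xR³z) → ∃w (yR²w ∧ zRw)).

∀x ∀y ∀z ((xR²y ∧ xR³z) → ∃w (yR²w ∧ zRw))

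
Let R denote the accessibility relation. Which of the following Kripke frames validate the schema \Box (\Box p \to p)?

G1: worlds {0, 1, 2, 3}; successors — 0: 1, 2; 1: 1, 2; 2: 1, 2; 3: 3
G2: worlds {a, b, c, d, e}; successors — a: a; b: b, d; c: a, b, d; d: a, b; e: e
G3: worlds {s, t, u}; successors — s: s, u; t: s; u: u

This is the axiom for shift-reflexivity; its first-order frame correspondent is \forall x \forall y (Rxy \to Ryy).
G1: ✓.
G2: fails — Rcd but not Rdd.
G3: ✓.

G1, G3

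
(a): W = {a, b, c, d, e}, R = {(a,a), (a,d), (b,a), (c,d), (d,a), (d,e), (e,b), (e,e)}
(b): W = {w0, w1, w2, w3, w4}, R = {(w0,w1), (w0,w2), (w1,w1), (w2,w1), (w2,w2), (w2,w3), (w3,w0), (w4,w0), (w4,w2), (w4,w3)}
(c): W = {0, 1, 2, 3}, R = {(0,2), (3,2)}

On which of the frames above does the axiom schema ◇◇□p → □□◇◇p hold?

The schema corresponds to a generalized confluence (Geach) condition: ∀x ∀y ∀z ((xR²y ∧ xR²z) → ∃w (yRw ∧ zR²w)).
(a): fails — dR²e, dR²b but no w with eRw and bR²w.
(b): fails — w0R²w3, w0R²w1 but no w with w3Rw and w1R²w.
(c): condition met.

(c)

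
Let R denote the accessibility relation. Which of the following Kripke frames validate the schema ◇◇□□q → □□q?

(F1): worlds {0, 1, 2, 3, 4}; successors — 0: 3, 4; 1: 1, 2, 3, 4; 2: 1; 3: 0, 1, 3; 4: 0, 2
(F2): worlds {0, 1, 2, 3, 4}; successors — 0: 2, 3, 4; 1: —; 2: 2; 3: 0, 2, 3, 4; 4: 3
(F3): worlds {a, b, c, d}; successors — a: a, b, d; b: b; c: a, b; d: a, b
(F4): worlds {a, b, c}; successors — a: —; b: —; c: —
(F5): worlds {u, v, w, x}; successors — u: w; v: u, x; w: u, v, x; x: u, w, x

The schema corresponds to a generalized confluence (Geach) condition: ∀x ∀y ∀z ((xR²y ∧ xR²z) → ∃w (yR²w ∧ z = w)).
(F1): fails — 0R²2, 0R²0 but no w with 2R²w and 0=w.
(F2): fails — 0R²2, 0R²0 but no w with 2R²w and 0=w.
(F3): fails — aR²b, aR²a but no w with bR²w and a=w.
(F4): satisfies the condition.
(F5): fails — uR²v, uR²v but no t with vR²t and v=t.
Valid on: (F4).

(F4)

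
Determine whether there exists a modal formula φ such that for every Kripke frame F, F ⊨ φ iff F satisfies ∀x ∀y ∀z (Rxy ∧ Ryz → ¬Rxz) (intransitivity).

Modal frame validity is preserved under surjective bounded morphisms.
The 3-cycle (worlds w0,w1,w2 with w0→w1→w2→w0) is intransitive. Mapping every world to a single reflexive point • is a surjective bounded morphism; the reflexive point is not intransitive (R••∧R•• but R••).
So the class is not modally definable.

No — not modally definable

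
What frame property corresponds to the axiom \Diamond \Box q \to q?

symmetry: \forall x \forall y (Rxy \to Ryx)

This schema is equivalent to the B axiom q → □◇q.
Its frame correspondent is symmetry — \forall x \forall y (Rxy \to Ryx).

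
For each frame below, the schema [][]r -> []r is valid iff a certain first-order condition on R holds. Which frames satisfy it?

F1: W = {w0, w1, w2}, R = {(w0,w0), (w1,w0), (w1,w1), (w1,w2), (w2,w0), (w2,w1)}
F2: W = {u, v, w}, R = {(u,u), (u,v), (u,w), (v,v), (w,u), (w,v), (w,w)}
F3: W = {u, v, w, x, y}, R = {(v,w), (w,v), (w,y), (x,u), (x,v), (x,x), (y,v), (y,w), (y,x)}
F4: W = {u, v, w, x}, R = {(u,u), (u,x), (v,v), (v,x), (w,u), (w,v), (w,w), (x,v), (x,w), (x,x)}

The schema corresponds to density: forall x forall y (Rxy -> exists z (Rxz & Rzy)).
F1: condition met.
F2: condition met.
F3: fails — Rvw but no z with Rvz and Rzw.
F4: condition met.
Valid on: F1, F2, F4.

F1, F2, F4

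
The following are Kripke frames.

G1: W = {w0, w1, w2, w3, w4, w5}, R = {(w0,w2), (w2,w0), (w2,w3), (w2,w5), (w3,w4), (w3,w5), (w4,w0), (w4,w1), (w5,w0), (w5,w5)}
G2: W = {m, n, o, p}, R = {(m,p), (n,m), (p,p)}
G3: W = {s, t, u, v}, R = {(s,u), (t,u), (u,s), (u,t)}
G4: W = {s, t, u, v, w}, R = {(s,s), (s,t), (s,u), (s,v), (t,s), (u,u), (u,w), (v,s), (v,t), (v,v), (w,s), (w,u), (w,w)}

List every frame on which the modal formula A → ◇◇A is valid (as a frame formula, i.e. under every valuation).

This is the axiom for a generalized confluence (Geach) condition; its first-order frame correspondent is ∀x ∃w (x = w ∧ xR²w).
G1: fails — at w1 but no w with w1=w and w1R²w.
G2: fails — at m but no w with m=w and mR²w.
G3: fails — at v but no w with v=w and vR²w.
G4: condition met.
Valid on: G4.

G4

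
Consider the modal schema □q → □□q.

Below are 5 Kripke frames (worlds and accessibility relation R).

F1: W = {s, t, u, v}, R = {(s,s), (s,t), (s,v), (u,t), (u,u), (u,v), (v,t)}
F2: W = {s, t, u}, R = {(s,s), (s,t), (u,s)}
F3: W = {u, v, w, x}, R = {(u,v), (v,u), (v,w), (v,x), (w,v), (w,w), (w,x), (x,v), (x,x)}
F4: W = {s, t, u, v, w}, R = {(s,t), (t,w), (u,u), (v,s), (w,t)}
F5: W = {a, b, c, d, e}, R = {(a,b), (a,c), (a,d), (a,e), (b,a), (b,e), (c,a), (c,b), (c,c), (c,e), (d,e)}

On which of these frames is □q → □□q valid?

This is the axiom for transitivity; its first-order frame correspondent is ∀x ∀y ∀z (Rxy ∧ Ryz → Rxz).
F1: ✓.
F2: fails — Rus and Rst but not Rut.
F3: fails — Ruv and Rvw but not Ruw.
F4: fails — Rwt and Rtw but not Rww.
F5: fails — Rab and Rba but not Raa.
Valid on: F1.

F1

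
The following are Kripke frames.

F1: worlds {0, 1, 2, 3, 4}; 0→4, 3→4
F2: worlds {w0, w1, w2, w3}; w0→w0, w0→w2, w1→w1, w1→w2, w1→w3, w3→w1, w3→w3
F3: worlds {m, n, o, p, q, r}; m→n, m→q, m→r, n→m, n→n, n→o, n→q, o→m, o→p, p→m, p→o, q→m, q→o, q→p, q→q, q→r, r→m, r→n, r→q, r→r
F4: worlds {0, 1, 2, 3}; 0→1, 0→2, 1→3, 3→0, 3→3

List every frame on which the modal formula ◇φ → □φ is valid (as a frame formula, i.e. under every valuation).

The schema corresponds to partial functionality: ∀x ∀y ∀z (Rxy ∧ Rxz → y = z).
F1: holds.
F2: fails — w0 sees both w0 and w2.
F3: fails — m sees both n and q.
F4: fails — 0 sees both 1 and 2.
Valid on: F1.

F1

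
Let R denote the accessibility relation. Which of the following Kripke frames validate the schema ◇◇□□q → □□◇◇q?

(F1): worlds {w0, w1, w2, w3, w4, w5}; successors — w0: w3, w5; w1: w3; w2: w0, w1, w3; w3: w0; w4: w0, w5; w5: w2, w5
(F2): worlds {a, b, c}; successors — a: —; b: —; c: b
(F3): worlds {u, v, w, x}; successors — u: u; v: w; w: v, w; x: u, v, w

This is the axiom for a generalized confluence (Geach) condition; its first-order frame correspondent is ∀x ∀y ∀z ((xR²y ∧ xR²z) → ∃w (yR²w ∧ zR²w)).
(F1): fails — w5R²w1, w5R²w3 but no w with w1R²w and w3R²w.
(F2): satisfies the condition.
(F3): fails — xR²u, xR²v but no t with uR²t and vR²t.

(F2)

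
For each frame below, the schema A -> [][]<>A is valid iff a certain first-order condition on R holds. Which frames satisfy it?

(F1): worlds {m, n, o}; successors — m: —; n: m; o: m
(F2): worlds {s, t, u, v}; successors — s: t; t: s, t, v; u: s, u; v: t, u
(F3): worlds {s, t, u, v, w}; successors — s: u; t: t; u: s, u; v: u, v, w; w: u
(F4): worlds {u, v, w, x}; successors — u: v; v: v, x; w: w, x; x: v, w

(F1)

Frame correspondent (Sahlqvist): forall x forall z (x R^2 z -> exists w (x = w & zRw)) — i.e. a generalized confluence (Geach) condition.
(F1): satisfies the condition.
(F2): fails — sR²s but no w with s=w and sRw.
(F3): fails — sR²s but no w* with s=w* and sRw*.
(F4): fails — uR²v but no t with u=t and vRt.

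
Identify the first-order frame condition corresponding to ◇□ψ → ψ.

Replacing ψ by ¬ψ and contraposing gives the equivalent schema ψ → □◇ψ.
Suppose ψ→□◇ψ is valid. Take Rxy and set V(ψ)={x}. Then ψ at x, so □◇ψ at x, so ◇ψ at y, so some z with Ryz has ψ; z=x, i.e. Ryx.
Conversely, on a frame with symmetry the schema holds at every world under every valuation.
Frame condition: ∀x ∀y (Rxy → Ryx).

Symmetry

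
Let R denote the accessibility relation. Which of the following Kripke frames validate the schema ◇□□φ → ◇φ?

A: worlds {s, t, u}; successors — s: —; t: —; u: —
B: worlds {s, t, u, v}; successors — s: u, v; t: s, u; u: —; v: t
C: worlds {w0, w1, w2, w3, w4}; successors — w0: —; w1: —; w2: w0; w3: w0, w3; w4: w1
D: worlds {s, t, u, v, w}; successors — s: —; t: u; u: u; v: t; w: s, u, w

Frame correspondent (Sahlqvist): ∀x ∀y (xRy → ∃w (yR²w ∧ xRw)) — i.e. a generalized confluence (Geach) condition.
A: ✓.
B: fails — sRu but no w with uR²w and sRw.
C: fails — w2Rw0 but no w with w0R²w and w2Rw.
D: fails — vRt but no w* with tR²w* and vRw*.
Valid on: A.

A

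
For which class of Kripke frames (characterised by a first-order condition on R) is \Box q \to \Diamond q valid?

seriality

This schema is the D axiom.
Its frame correspondent is seriality — \forall x \exists y Rxy.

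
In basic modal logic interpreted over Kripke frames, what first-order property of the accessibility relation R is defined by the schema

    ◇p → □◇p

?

Suppose ◇p→□◇p is valid. Take Rxy, Rxz and set V(p)={y}. Then ◇p at x, so □◇p at x, so ◇p at z, so some w with Rzw has p; w=y, i.e. Rzy. By symmetry of the argument, Ryz.
Conversely, on a frame with the Euclidean property the schema holds at every world under every valuation.
So the correspondent is the Euclidean property.

the Euclidean property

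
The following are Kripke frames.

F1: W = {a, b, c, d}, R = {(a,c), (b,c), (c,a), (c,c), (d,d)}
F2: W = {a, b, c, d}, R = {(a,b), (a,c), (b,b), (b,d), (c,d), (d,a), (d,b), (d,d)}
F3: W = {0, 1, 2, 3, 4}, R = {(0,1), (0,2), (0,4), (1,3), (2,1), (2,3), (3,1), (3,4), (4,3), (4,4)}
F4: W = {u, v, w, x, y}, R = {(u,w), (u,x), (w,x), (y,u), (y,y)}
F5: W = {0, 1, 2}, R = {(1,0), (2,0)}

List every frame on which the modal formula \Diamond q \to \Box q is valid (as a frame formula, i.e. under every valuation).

F5

This is the axiom for partial functionality; its first-order frame correspondent is \forall x \forall y \forall z (Rxy \wedge Rxz \to y = z).
F1: fails — c sees both a and c.
F2: fails — a sees both b and c.
F3: fails — 0 sees both 1 and 2.
F4: fails — u sees both w and x.
F5: holds.
Valid on: F5.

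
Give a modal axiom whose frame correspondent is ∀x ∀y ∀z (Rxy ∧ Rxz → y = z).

◇q → □q

This is partial functionality; the standard corresponding axiom is CD: ◇q → □q.
Suppose ◇q→□q is valid. Take Rxy, Rxz and set V(q)={y}. Then ◇q at x, so □q at x, so q at z, i.e. z=y.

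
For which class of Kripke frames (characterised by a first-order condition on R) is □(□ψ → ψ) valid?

Shift-reflexivity

Suppose □(□ψ→ψ) is valid. Take Rxy and set V(ψ)={w : Ryw}. Then at y, □ψ holds; since □(□ψ→ψ) at x, □ψ→ψ at y, so ψ at y, i.e. Ryy.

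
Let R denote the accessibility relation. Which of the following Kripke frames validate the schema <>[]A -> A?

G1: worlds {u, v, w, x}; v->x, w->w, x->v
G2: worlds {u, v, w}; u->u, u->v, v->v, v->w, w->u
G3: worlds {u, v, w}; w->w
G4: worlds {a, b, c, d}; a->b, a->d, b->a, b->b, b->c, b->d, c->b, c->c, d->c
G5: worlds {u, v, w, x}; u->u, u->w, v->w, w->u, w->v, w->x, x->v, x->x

The schema corresponds to symmetry: forall x forall y (Rxy -> Ryx).
G1: condition met.
G2: fails — Ruv but not Rvu.
G3: condition met.
G4: fails — Rdc but not Rcd.
G5: fails — Rwx but not Rxw.

G1, G3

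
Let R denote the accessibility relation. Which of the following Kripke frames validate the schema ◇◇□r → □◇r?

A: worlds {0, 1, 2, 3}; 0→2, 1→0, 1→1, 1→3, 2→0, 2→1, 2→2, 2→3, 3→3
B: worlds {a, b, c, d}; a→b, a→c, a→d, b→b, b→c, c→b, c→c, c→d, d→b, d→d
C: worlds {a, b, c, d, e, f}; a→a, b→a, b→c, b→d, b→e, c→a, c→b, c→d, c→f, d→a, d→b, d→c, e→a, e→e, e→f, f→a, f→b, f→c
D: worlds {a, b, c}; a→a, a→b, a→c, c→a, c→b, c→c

The schema corresponds to a generalized confluence (Geach) condition: ∀x ∀y ∀z ((xR²y ∧ xRz) → ∃w (yRw ∧ zRw)).
A: fails — 1R²0, 1R1 but no w with 0Rw and 1Rw.
B: satisfies the condition.
C: satisfies the condition.
D: fails — aR²a, aRb but no w with aRw and bRw.

B, C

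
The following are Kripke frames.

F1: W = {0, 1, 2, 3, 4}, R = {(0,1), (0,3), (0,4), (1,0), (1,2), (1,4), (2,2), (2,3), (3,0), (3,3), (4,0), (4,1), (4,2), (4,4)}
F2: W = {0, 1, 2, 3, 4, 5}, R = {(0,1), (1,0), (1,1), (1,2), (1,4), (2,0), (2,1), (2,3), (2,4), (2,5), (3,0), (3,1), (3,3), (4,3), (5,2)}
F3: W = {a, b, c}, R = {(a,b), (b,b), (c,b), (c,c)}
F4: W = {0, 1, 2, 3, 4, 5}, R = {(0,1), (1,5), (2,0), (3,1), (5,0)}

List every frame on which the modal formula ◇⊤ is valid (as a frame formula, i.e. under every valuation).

The schema corresponds to seriality: ∀x ∃y Rxy.
F1: holds.
F2: holds.
F3: holds.
F4: fails — world 4 has no successor.
Valid on: F1, F2, F3.

F1, F2, F3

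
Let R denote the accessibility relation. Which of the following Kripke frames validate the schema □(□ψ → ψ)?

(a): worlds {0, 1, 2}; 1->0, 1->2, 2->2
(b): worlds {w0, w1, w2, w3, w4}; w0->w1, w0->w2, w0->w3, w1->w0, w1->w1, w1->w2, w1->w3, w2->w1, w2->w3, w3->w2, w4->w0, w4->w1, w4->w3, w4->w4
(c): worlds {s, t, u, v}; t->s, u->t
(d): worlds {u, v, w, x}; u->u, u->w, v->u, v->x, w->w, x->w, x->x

The schema corresponds to shift-reflexivity: ∀x ∀y (Rxy → Ryy).
(a): fails — R10 but not R00.
(b): fails — Rw1w0 but not Rw0w0.
(c): fails — Rts but not Rss.
(d): condition met.
Valid on: (d).

(d)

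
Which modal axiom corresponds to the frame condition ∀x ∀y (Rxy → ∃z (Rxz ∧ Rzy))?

A defining formula is □□r → □r (the C4 axiom).

□□r → □r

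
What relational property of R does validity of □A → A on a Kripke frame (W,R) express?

Suppose □A→A is valid. At any x set V(A)={w : Rxw}. Then □A holds at x, so A holds at x, i.e. Rxx.
The converse is a direct semantic check.
Frame condition: ∀x Rxx.

reflexivity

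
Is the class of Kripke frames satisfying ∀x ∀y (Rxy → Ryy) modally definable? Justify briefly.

Yes — defined by □(□q → q)

The condition is shift-reflexivity. A defining modal formula is □(□q → q).
Suppose □(□q→q) is valid. Take Rxy and set V(q)={w : Ryw}. Then at y, □q holds; since □(□q→q) at x, □q→q at y, so q at y, i.e. Ryy.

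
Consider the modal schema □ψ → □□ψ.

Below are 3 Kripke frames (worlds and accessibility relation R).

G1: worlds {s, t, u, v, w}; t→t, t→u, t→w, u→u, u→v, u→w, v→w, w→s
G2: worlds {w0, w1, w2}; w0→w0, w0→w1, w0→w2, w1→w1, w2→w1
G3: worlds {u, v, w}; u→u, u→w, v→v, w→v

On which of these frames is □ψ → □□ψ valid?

G2

This is the axiom for transitivity; its first-order frame correspondent is ∀x ∀y ∀z (Rxy ∧ Ryz → Rxz).
G1: fails — Ruw and Rws but not Rus.
G2: condition met.
G3: fails — Ruw and Rwv but not Ruv.
Valid on: G2.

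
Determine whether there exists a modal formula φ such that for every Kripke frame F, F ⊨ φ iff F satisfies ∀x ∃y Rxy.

Yes: it is seriality, defined by the D schema □p → ◇p.
Suppose □p→◇p is valid. At any x set V(p)=W. Then □p at x, so ◇p at x, so x has a successor.

Yes — defined by □p → ◇p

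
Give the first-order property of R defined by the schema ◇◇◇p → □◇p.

This is a Sahlqvist (Geach-type) schema ◇^3□^0p → □^1◇^1p.
First-order correspondent: ∀x ∀y ∀z ((xR³y ∧ xRz) → ∃w (y = w ∧ zRw)).

∀x ∀y ∀z ((xR³y ∧ xRz) → ∃w (y = w ∧ zRw))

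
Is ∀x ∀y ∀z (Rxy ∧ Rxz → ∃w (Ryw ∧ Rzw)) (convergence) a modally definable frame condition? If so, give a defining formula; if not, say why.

Yes, by ◇□r → □◇r

The condition is convergence. A defining modal formula is ◇□r → □◇r.
Suppose ◇□r→□◇r is valid. Take Rxy, Rxz and set V(r)={w : Ryw}. Then □r at y so ◇□r at x, so □◇r at x, so ◇r at z, giving w with Rzw and Ryw.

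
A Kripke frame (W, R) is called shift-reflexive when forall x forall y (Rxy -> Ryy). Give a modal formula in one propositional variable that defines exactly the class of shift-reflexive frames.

This is shift-reflexivity; the standard corresponding axiom is T□: □(□p → p).
Suppose □(□p→p) is valid. Take Rxy and set V(p)={w : Ryw}. Then at y, □p holds; since □(□p→p) at x, □p→p at y, so p at y, i.e. Ryy.

□(□p → p)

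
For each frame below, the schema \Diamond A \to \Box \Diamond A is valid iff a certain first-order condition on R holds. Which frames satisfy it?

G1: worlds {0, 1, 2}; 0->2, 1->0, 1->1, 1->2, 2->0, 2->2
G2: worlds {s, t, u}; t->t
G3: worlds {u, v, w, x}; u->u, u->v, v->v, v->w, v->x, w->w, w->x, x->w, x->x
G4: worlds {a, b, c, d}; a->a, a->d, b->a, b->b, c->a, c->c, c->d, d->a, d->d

Frame correspondent (Sahlqvist): \forall x \forall y \forall z (Rxy \wedge Rxz \to Ryz) — i.e. the Euclidean property.
G1: fails — R10 and R10 but not R00.
G2: holds.
G3: fails — Ruv and Ruu but not Rvu.
G4: fails — Rba and Rbb but not Rab.
Valid on: G2.

G2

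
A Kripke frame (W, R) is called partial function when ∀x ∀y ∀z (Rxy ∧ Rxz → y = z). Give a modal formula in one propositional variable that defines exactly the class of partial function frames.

The condition is partial functionality. The CD schema ◇q → □q defines it.

◇q → □q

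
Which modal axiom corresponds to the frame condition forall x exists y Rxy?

The condition is seriality. The D schema □s → ◇s defines it.
Suppose □s→◇s is valid. At any x set V(s)=W. Then □s at x, so ◇s at x, so x has a successor.

□s → ◇s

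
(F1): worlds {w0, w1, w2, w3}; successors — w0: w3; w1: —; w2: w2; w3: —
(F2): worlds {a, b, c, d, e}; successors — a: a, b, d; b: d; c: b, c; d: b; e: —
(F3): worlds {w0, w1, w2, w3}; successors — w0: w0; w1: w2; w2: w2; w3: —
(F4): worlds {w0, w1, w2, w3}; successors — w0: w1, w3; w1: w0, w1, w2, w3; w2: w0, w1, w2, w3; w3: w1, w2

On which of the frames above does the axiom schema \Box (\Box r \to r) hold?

The schema corresponds to shift-reflexivity: \forall x \forall y (Rxy \to Ryy).
(F1): fails — Rw0w3 but not Rw3w3.
(F2): fails — Rab but not Rbb.
(F3): ✓.
(F4): fails — Rw1w0 but not Rw0w0.

(F3)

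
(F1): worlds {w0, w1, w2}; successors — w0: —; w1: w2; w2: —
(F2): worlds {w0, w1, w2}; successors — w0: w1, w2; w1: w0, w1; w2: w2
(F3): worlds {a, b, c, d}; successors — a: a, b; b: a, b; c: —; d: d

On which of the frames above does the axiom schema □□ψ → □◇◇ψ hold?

(F2), (F3)

Frame correspondent (Sahlqvist): ∀x ∀z (xRz → ∃w (xR²w ∧ zR²w)) — i.e. a generalized confluence (Geach) condition.
(F1): fails — w1Rw2 but no w with w1R²w and w2R²w.
(F2): condition met.
(F3): condition met.
Valid on: (F2), (F3).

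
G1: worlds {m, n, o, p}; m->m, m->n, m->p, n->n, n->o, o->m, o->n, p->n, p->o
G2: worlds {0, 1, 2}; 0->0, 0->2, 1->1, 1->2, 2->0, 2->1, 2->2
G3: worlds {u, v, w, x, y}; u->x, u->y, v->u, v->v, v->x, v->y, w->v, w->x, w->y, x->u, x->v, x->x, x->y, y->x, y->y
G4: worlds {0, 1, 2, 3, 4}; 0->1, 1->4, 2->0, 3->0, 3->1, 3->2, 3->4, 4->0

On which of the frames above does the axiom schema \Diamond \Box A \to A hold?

G2

The schema corresponds to symmetry: \forall x \forall y (Rxy \to Ryx).
G1: fails — Rom but not Rmo.
G2: ✓.
G3: fails — Rwx but not Rxw.
G4: fails — R34 but not R43.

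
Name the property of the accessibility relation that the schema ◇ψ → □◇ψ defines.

This is the 5 axiom.
Its frame correspondent is the Euclidean property — ∀x ∀y ∀z (Rxy ∧ Rxz → Ryz).

the Euclidean property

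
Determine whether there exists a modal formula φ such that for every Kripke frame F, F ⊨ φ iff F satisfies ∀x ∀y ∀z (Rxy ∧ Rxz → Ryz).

The condition is the Euclidean property. A defining modal formula is ◇p → □◇p.

Definable; ◇p → □◇p defines it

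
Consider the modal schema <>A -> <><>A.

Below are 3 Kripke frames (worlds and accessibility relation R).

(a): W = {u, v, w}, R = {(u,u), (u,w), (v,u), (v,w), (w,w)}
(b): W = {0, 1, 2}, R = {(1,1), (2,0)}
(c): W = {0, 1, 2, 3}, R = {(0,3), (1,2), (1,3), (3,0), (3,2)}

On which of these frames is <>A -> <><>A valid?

Frame correspondent (Sahlqvist): forall x forall y (xRy -> exists w (y = w & x R^2 w)) — i.e. a generalized confluence (Geach) condition.
(a): satisfies the condition.
(b): fails — 2R0 but no w with 0=w and 2R²w.
(c): fails — 0R3 but no w with 3=w and 0R²w.

(a)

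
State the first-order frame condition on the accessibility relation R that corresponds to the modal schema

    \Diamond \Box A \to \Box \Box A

This is a Sahlqvist (Geach-type) schema ◇^1□^1A → □^2◇^0A.
First-order correspondent: \forall x \forall y \forall z ((xRy \wedge x R^2 z) \to \exists w (yRw \wedge z = w)).

\forall x \forall y \forall z ((xRy \wedge x R^2 z) \to \exists w (yRw \wedge z = w))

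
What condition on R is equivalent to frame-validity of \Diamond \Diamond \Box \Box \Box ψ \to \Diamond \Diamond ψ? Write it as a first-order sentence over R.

This is a Sahlqvist (Geach-type) schema ◇^2□^3ψ → □^0◇^2ψ.
Minimal-valuation argument: fix x; take any y with xR^2y and any z with xR^0z. Set V(ψ) to the set of worlds R-reachable from y in exactly 3 steps. Then □^3ψ holds at y, so the antecedent holds at x; validity forces ◇^2ψ at z, giving a w with zR^2w and yR^3w.
First-order correspondent: \forall x \forall y (x R^2 y \to \exists w (y R^3 w \wedge x R^2 w)).

\forall x \forall y (x R^2 y \to \exists w (y R^3 w \wedge x R^2 w))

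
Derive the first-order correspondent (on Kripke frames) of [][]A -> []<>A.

This is a Sahlqvist (Geach-type) schema ◇^0□^2A → □^1◇^1A.
Minimal-valuation argument: fix x; take any y with xR^0y and any z with xR^1z. Set V(A) to the set of worlds R-reachable from y in exactly 2 steps. Then □^2A holds at y, so the antecedent holds at x; validity forces ◇^1A at z, giving a w with zR^1w and yR^2w.
First-order correspondent: forall x forall z (xRz -> exists w (x R^2 w & zRw)).

forall x forall z (xRz -> exists w (x R^2 w & zRw))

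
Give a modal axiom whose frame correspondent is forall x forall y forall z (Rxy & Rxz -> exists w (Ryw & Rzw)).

◇□s → □◇s

The condition is convergence. The .2 schema ◇□s → □◇s defines it.
Suppose ◇□s→□◇s is valid. Take Rxy, Rxz and set V(s)={w : Ryw}. Then □s at y so ◇□s at x, so □◇s at x, so ◇s at z, giving w with Rzw and Ryw.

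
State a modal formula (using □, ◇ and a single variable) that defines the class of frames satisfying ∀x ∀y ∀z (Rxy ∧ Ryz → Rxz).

The condition is transitivity. The 4 schema □r → □□r defines it.
Suppose □r→□□r is valid. Take Rxy, Ryz and set V(r)={w : Rxw}. Then □r at x, so □□r at x, so □r at y, so r at z, i.e. Rxz.

□r → □□r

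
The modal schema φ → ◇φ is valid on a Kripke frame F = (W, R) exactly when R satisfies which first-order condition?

This is frame-equivalent to □φ → φ (substitute ¬φ for φ and contrapose).
Suppose □φ→φ is valid. At any x set V(φ)={w : Rxw}. Then □φ holds at x, so φ holds at x, i.e. Rxx.

reflexivity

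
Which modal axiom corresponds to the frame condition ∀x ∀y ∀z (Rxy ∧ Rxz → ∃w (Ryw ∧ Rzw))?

The condition is convergence. The .2 schema ◇□p → □◇p defines it.

◇□p → □◇p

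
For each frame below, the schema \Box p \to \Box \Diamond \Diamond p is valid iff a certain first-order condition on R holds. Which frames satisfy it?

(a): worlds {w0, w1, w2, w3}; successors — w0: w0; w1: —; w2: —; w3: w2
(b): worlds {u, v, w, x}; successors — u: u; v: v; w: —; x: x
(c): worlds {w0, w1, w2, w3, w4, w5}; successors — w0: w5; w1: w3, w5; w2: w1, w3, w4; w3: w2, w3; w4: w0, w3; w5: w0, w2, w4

(b), (c)

Frame correspondent (Sahlqvist): \forall x \forall z (xRz \to \exists w (xRw \wedge z R^2 w)) — i.e. a generalized confluence (Geach) condition.
(a): fails — w3Rw2 but no w with w3Rw and w2R²w.
(b): satisfies the condition.
(c): satisfies the condition.
Valid on: (b), (c).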